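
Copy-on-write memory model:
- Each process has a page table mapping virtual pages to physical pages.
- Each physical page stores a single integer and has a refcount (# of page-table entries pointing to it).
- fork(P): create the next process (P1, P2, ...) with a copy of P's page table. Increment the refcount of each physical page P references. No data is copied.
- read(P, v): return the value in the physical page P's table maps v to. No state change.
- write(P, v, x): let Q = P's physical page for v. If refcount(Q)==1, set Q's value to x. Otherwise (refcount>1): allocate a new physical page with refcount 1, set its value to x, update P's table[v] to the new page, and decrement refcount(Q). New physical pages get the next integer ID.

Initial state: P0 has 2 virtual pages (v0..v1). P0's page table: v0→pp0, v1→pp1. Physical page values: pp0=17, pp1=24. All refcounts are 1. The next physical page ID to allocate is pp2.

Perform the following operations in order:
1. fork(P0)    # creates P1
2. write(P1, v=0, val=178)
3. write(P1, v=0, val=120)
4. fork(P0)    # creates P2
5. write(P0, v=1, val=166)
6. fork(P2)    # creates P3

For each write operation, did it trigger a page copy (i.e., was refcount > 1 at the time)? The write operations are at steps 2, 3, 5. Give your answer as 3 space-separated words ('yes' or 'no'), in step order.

Op 1: fork(P0) -> P1. 2 ppages; refcounts: pp0:2 pp1:2
Op 2: write(P1, v0, 178). refcount(pp0)=2>1 -> COPY to pp2. 3 ppages; refcounts: pp0:1 pp1:2 pp2:1
Op 3: write(P1, v0, 120). refcount(pp2)=1 -> write in place. 3 ppages; refcounts: pp0:1 pp1:2 pp2:1
Op 4: fork(P0) -> P2. 3 ppages; refcounts: pp0:2 pp1:3 pp2:1
Op 5: write(P0, v1, 166). refcount(pp1)=3>1 -> COPY to pp3. 4 ppages; refcounts: pp0:2 pp1:2 pp2:1 pp3:1
Op 6: fork(P2) -> P3. 4 ppages; refcounts: pp0:3 pp1:3 pp2:1 pp3:1

yes no yes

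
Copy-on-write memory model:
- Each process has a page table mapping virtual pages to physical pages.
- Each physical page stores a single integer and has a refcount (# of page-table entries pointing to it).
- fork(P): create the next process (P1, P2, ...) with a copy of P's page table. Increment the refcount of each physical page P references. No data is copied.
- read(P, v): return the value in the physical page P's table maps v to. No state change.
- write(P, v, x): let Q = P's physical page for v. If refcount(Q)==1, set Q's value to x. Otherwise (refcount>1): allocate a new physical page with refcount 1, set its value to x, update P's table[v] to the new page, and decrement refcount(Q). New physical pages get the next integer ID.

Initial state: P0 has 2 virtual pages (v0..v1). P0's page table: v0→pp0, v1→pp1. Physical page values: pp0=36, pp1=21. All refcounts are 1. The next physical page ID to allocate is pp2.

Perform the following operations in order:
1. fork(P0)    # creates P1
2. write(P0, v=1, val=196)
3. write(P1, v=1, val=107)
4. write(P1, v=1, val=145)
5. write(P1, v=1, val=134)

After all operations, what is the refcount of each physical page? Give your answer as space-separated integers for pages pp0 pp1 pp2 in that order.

Op 1: fork(P0) -> P1. 2 ppages; refcounts: pp0:2 pp1:2
Op 2: write(P0, v1, 196). refcount(pp1)=2>1 -> COPY to pp2. 3 ppages; refcounts: pp0:2 pp1:1 pp2:1
Op 3: write(P1, v1, 107). refcount(pp1)=1 -> write in place. 3 ppages; refcounts: pp0:2 pp1:1 pp2:1
Op 4: write(P1, v1, 145). refcount(pp1)=1 -> write in place. 3 ppages; refcounts: pp0:2 pp1:1 pp2:1
Op 5: write(P1, v1, 134). refcount(pp1)=1 -> write in place. 3 ppages; refcounts: pp0:2 pp1:1 pp2:1

Answer: 2 1 1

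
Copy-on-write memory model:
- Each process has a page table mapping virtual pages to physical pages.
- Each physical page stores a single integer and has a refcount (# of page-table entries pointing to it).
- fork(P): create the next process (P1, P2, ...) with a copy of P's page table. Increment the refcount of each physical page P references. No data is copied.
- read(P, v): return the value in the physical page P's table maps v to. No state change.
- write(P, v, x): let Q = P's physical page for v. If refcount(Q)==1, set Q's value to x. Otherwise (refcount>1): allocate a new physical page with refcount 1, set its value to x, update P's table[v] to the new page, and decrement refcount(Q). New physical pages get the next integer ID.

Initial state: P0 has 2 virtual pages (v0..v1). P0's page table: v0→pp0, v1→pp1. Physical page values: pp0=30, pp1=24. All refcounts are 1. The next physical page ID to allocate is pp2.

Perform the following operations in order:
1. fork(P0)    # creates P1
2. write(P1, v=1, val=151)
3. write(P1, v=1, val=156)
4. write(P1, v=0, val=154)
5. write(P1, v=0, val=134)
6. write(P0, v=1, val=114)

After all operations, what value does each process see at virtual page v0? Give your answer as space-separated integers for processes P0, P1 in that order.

Op 1: fork(P0) -> P1. 2 ppages; refcounts: pp0:2 pp1:2
Op 2: write(P1, v1, 151). refcount(pp1)=2>1 -> COPY to pp2. 3 ppages; refcounts: pp0:2 pp1:1 pp2:1
Op 3: write(P1, v1, 156). refcount(pp2)=1 -> write in place. 3 ppages; refcounts: pp0:2 pp1:1 pp2:1
Op 4: write(P1, v0, 154). refcount(pp0)=2>1 -> COPY to pp3. 4 ppages; refcounts: pp0:1 pp1:1 pp2:1 pp3:1
Op 5: write(P1, v0, 134). refcount(pp3)=1 -> write in place. 4 ppages; refcounts: pp0:1 pp1:1 pp2:1 pp3:1
Op 6: write(P0, v1, 114). refcount(pp1)=1 -> write in place. 4 ppages; refcounts: pp0:1 pp1:1 pp2:1 pp3:1
P0: v0 -> pp0 = 30
P1: v0 -> pp3 = 134

Answer: 30 134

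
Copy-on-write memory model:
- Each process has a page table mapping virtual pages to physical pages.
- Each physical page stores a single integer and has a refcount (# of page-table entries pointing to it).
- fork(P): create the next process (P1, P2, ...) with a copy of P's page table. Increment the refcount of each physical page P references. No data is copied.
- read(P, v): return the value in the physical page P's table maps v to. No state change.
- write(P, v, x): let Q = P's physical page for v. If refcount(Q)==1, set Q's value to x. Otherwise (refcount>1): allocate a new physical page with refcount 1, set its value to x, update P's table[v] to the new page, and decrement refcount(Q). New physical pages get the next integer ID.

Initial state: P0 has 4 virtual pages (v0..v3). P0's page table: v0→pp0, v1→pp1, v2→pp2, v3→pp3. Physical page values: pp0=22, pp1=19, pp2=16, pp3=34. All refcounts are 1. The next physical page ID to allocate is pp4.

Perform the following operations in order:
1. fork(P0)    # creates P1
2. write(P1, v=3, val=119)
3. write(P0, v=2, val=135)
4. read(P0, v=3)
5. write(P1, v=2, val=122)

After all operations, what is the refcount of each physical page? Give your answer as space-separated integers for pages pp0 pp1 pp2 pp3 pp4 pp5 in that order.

Op 1: fork(P0) -> P1. 4 ppages; refcounts: pp0:2 pp1:2 pp2:2 pp3:2
Op 2: write(P1, v3, 119). refcount(pp3)=2>1 -> COPY to pp4. 5 ppages; refcounts: pp0:2 pp1:2 pp2:2 pp3:1 pp4:1
Op 3: write(P0, v2, 135). refcount(pp2)=2>1 -> COPY to pp5. 6 ppages; refcounts: pp0:2 pp1:2 pp2:1 pp3:1 pp4:1 pp5:1
Op 4: read(P0, v3) -> 34. No state change.
Op 5: write(P1, v2, 122). refcount(pp2)=1 -> write in place. 6 ppages; refcounts: pp0:2 pp1:2 pp2:1 pp3:1 pp4:1 pp5:1

Answer: 2 2 1 1 1 1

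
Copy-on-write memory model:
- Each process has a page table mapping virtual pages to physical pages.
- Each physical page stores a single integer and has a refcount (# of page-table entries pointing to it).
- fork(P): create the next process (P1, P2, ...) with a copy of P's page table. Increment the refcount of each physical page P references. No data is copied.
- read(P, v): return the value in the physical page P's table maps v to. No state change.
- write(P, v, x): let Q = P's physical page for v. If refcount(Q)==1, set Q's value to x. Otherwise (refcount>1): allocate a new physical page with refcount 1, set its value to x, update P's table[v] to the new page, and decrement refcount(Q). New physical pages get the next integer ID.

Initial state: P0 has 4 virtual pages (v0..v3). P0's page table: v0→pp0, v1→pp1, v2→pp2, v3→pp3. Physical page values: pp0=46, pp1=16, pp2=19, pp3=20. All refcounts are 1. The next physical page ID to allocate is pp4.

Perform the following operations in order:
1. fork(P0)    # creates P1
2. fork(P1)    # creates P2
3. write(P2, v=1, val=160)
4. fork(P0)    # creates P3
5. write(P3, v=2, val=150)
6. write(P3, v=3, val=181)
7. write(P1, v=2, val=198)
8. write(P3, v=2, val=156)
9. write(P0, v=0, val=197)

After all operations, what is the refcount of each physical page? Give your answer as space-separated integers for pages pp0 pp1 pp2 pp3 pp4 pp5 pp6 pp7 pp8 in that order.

Answer: 3 3 2 3 1 1 1 1 1

Derivation:
Op 1: fork(P0) -> P1. 4 ppages; refcounts: pp0:2 pp1:2 pp2:2 pp3:2
Op 2: fork(P1) -> P2. 4 ppages; refcounts: pp0:3 pp1:3 pp2:3 pp3:3
Op 3: write(P2, v1, 160). refcount(pp1)=3>1 -> COPY to pp4. 5 ppages; refcounts: pp0:3 pp1:2 pp2:3 pp3:3 pp4:1
Op 4: fork(P0) -> P3. 5 ppages; refcounts: pp0:4 pp1:3 pp2:4 pp3:4 pp4:1
Op 5: write(P3, v2, 150). refcount(pp2)=4>1 -> COPY to pp5. 6 ppages; refcounts: pp0:4 pp1:3 pp2:3 pp3:4 pp4:1 pp5:1
Op 6: write(P3, v3, 181). refcount(pp3)=4>1 -> COPY to pp6. 7 ppages; refcounts: pp0:4 pp1:3 pp2:3 pp3:3 pp4:1 pp5:1 pp6:1
Op 7: write(P1, v2, 198). refcount(pp2)=3>1 -> COPY to pp7. 8 ppages; refcounts: pp0:4 pp1:3 pp2:2 pp3:3 pp4:1 pp5:1 pp6:1 pp7:1
Op 8: write(P3, v2, 156). refcount(pp5)=1 -> write in place. 8 ppages; refcounts: pp0:4 pp1:3 pp2:2 pp3:3 pp4:1 pp5:1 pp6:1 pp7:1
Op 9: write(P0, v0, 197). refcount(pp0)=4>1 -> COPY to pp8. 9 ppages; refcounts: pp0:3 pp1:3 pp2:2 pp3:3 pp4:1 pp5:1 pp6:1 pp7:1 pp8:1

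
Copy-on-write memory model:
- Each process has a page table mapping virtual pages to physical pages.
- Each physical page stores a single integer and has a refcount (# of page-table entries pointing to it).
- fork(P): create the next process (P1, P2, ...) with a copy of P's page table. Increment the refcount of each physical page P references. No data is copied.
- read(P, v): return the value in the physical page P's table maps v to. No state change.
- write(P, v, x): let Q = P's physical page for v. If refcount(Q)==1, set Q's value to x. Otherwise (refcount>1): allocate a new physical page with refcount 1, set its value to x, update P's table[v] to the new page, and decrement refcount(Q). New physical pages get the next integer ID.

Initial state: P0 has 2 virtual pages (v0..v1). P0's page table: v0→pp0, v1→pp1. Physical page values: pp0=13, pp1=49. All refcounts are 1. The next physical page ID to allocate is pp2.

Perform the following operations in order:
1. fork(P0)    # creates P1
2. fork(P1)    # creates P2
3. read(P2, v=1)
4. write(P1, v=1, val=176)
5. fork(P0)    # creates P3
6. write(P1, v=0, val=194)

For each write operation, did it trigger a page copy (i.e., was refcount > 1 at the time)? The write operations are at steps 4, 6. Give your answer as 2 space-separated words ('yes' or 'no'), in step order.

Op 1: fork(P0) -> P1. 2 ppages; refcounts: pp0:2 pp1:2
Op 2: fork(P1) -> P2. 2 ppages; refcounts: pp0:3 pp1:3
Op 3: read(P2, v1) -> 49. No state change.
Op 4: write(P1, v1, 176). refcount(pp1)=3>1 -> COPY to pp2. 3 ppages; refcounts: pp0:3 pp1:2 pp2:1
Op 5: fork(P0) -> P3. 3 ppages; refcounts: pp0:4 pp1:3 pp2:1
Op 6: write(P1, v0, 194). refcount(pp0)=4>1 -> COPY to pp3. 4 ppages; refcounts: pp0:3 pp1:3 pp2:1 pp3:1

yes yes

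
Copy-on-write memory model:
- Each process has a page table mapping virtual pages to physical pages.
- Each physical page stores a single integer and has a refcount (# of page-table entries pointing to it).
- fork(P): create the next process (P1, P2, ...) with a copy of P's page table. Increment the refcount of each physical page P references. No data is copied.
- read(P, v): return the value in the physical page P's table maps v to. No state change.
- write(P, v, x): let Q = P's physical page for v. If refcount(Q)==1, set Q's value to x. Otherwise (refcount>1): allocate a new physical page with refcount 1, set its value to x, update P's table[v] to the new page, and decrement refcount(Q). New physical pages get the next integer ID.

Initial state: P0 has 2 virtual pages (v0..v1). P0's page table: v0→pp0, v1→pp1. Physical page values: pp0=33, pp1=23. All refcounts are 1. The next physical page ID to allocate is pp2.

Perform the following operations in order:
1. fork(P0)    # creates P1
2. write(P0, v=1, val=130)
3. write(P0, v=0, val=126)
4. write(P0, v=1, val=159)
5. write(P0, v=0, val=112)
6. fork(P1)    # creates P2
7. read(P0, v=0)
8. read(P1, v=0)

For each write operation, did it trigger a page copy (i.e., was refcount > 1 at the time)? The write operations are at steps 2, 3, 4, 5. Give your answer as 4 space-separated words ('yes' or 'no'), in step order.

Op 1: fork(P0) -> P1. 2 ppages; refcounts: pp0:2 pp1:2
Op 2: write(P0, v1, 130). refcount(pp1)=2>1 -> COPY to pp2. 3 ppages; refcounts: pp0:2 pp1:1 pp2:1
Op 3: write(P0, v0, 126). refcount(pp0)=2>1 -> COPY to pp3. 4 ppages; refcounts: pp0:1 pp1:1 pp2:1 pp3:1
Op 4: write(P0, v1, 159). refcount(pp2)=1 -> write in place. 4 ppages; refcounts: pp0:1 pp1:1 pp2:1 pp3:1
Op 5: write(P0, v0, 112). refcount(pp3)=1 -> write in place. 4 ppages; refcounts: pp0:1 pp1:1 pp2:1 pp3:1
Op 6: fork(P1) -> P2. 4 ppages; refcounts: pp0:2 pp1:2 pp2:1 pp3:1
Op 7: read(P0, v0) -> 112. No state change.
Op 8: read(P1, v0) -> 33. No state change.

yes yes no no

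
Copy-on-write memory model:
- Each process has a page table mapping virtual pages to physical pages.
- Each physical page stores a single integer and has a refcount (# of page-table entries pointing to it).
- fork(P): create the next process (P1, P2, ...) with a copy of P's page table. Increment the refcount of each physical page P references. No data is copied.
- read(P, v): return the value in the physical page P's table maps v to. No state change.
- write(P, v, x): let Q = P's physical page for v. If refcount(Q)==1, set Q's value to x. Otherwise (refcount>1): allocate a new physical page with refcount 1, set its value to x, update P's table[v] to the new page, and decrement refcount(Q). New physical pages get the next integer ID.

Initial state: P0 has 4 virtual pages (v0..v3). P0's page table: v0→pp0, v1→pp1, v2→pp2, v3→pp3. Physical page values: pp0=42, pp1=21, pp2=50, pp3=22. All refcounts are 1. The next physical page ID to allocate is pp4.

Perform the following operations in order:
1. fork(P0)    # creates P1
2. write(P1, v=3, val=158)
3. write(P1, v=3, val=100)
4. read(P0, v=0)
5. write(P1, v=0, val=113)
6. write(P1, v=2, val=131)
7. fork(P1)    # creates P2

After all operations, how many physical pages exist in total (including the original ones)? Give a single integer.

Op 1: fork(P0) -> P1. 4 ppages; refcounts: pp0:2 pp1:2 pp2:2 pp3:2
Op 2: write(P1, v3, 158). refcount(pp3)=2>1 -> COPY to pp4. 5 ppages; refcounts: pp0:2 pp1:2 pp2:2 pp3:1 pp4:1
Op 3: write(P1, v3, 100). refcount(pp4)=1 -> write in place. 5 ppages; refcounts: pp0:2 pp1:2 pp2:2 pp3:1 pp4:1
Op 4: read(P0, v0) -> 42. No state change.
Op 5: write(P1, v0, 113). refcount(pp0)=2>1 -> COPY to pp5. 6 ppages; refcounts: pp0:1 pp1:2 pp2:2 pp3:1 pp4:1 pp5:1
Op 6: write(P1, v2, 131). refcount(pp2)=2>1 -> COPY to pp6. 7 ppages; refcounts: pp0:1 pp1:2 pp2:1 pp3:1 pp4:1 pp5:1 pp6:1
Op 7: fork(P1) -> P2. 7 ppages; refcounts: pp0:1 pp1:3 pp2:1 pp3:1 pp4:2 pp5:2 pp6:2

Answer: 7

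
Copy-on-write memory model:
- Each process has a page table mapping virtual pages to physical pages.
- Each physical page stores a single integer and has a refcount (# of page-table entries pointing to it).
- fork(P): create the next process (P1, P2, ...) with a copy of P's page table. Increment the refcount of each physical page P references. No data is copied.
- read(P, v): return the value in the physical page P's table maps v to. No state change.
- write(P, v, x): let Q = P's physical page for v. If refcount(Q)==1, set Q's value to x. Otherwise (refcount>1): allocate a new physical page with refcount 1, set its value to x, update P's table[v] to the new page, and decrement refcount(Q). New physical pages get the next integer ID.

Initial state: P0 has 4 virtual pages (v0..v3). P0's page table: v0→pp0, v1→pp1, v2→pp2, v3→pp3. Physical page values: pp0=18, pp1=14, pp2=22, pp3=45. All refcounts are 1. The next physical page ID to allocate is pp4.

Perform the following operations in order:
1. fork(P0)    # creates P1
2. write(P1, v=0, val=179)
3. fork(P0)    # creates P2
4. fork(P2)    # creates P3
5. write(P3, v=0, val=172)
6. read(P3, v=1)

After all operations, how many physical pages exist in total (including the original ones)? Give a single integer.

Answer: 6

Derivation:
Op 1: fork(P0) -> P1. 4 ppages; refcounts: pp0:2 pp1:2 pp2:2 pp3:2
Op 2: write(P1, v0, 179). refcount(pp0)=2>1 -> COPY to pp4. 5 ppages; refcounts: pp0:1 pp1:2 pp2:2 pp3:2 pp4:1
Op 3: fork(P0) -> P2. 5 ppages; refcounts: pp0:2 pp1:3 pp2:3 pp3:3 pp4:1
Op 4: fork(P2) -> P3. 5 ppages; refcounts: pp0:3 pp1:4 pp2:4 pp3:4 pp4:1
Op 5: write(P3, v0, 172). refcount(pp0)=3>1 -> COPY to pp5. 6 ppages; refcounts: pp0:2 pp1:4 pp2:4 pp3:4 pp4:1 pp5:1
Op 6: read(P3, v1) -> 14. No state change.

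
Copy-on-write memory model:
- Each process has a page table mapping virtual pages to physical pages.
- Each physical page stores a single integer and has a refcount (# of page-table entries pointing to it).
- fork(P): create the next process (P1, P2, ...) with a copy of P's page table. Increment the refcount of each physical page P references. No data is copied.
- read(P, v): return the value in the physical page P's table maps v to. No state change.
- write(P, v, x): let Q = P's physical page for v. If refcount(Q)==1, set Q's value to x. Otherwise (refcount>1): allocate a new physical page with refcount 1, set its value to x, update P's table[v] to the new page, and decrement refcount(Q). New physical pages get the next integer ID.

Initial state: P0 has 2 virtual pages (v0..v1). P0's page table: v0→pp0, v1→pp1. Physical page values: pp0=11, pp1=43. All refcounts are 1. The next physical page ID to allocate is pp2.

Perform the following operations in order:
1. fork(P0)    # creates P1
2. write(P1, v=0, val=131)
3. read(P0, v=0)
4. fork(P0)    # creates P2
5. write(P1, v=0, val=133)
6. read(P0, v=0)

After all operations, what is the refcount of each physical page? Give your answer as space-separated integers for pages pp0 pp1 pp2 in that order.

Op 1: fork(P0) -> P1. 2 ppages; refcounts: pp0:2 pp1:2
Op 2: write(P1, v0, 131). refcount(pp0)=2>1 -> COPY to pp2. 3 ppages; refcounts: pp0:1 pp1:2 pp2:1
Op 3: read(P0, v0) -> 11. No state change.
Op 4: fork(P0) -> P2. 3 ppages; refcounts: pp0:2 pp1:3 pp2:1
Op 5: write(P1, v0, 133). refcount(pp2)=1 -> write in place. 3 ppages; refcounts: pp0:2 pp1:3 pp2:1
Op 6: read(P0, v0) -> 11. No state change.

Answer: 2 3 1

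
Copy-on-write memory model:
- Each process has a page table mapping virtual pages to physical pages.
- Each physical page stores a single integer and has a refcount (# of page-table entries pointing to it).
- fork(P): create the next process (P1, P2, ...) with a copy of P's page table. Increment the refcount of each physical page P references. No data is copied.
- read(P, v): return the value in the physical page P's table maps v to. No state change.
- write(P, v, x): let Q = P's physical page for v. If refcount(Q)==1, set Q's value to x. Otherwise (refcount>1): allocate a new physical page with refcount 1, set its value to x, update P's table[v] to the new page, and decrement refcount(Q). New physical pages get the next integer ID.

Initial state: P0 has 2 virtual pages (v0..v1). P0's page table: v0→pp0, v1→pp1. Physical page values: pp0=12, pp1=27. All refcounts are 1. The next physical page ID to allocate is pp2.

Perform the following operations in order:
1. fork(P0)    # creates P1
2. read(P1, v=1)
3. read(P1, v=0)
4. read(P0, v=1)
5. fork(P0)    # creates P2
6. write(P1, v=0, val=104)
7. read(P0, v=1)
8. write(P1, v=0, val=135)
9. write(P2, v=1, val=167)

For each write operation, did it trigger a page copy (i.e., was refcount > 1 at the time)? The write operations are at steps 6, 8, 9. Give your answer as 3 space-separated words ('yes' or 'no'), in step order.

Op 1: fork(P0) -> P1. 2 ppages; refcounts: pp0:2 pp1:2
Op 2: read(P1, v1) -> 27. No state change.
Op 3: read(P1, v0) -> 12. No state change.
Op 4: read(P0, v1) -> 27. No state change.
Op 5: fork(P0) -> P2. 2 ppages; refcounts: pp0:3 pp1:3
Op 6: write(P1, v0, 104). refcount(pp0)=3>1 -> COPY to pp2. 3 ppages; refcounts: pp0:2 pp1:3 pp2:1
Op 7: read(P0, v1) -> 27. No state change.
Op 8: write(P1, v0, 135). refcount(pp2)=1 -> write in place. 3 ppages; refcounts: pp0:2 pp1:3 pp2:1
Op 9: write(P2, v1, 167). refcount(pp1)=3>1 -> COPY to pp3. 4 ppages; refcounts: pp0:2 pp1:2 pp2:1 pp3:1

yes no yes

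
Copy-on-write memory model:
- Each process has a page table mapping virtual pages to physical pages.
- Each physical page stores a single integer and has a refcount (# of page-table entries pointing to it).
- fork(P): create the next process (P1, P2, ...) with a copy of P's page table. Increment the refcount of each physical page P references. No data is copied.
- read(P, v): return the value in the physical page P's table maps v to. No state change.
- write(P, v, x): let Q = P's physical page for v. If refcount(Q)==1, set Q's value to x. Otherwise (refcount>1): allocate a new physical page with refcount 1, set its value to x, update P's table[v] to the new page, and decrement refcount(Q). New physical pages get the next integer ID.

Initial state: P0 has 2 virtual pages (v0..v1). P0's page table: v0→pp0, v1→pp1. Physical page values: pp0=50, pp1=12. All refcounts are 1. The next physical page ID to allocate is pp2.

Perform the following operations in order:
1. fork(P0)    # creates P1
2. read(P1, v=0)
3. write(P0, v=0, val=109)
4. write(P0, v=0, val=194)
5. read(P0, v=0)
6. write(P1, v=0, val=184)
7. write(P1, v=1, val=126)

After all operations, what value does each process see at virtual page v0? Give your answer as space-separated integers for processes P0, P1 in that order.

Op 1: fork(P0) -> P1. 2 ppages; refcounts: pp0:2 pp1:2
Op 2: read(P1, v0) -> 50. No state change.
Op 3: write(P0, v0, 109). refcount(pp0)=2>1 -> COPY to pp2. 3 ppages; refcounts: pp0:1 pp1:2 pp2:1
Op 4: write(P0, v0, 194). refcount(pp2)=1 -> write in place. 3 ppages; refcounts: pp0:1 pp1:2 pp2:1
Op 5: read(P0, v0) -> 194. No state change.
Op 6: write(P1, v0, 184). refcount(pp0)=1 -> write in place. 3 ppages; refcounts: pp0:1 pp1:2 pp2:1
Op 7: write(P1, v1, 126). refcount(pp1)=2>1 -> COPY to pp3. 4 ppages; refcounts: pp0:1 pp1:1 pp2:1 pp3:1
P0: v0 -> pp2 = 194
P1: v0 -> pp0 = 184

Answer: 194 184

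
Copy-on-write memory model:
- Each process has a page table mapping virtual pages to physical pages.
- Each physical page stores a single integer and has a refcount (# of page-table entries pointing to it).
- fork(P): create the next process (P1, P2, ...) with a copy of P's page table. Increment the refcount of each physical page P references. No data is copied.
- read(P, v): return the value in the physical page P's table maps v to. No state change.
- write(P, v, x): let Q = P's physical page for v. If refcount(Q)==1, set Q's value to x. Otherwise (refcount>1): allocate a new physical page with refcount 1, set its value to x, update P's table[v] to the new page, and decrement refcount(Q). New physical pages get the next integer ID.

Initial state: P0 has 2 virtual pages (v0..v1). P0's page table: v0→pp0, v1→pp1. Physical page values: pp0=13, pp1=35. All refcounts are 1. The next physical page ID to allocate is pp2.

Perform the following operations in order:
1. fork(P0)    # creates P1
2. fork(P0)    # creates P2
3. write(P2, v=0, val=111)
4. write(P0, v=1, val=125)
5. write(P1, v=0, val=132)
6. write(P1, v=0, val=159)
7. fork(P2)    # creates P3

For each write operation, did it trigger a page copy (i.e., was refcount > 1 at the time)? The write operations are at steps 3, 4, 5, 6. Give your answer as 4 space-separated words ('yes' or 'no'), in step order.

Op 1: fork(P0) -> P1. 2 ppages; refcounts: pp0:2 pp1:2
Op 2: fork(P0) -> P2. 2 ppages; refcounts: pp0:3 pp1:3
Op 3: write(P2, v0, 111). refcount(pp0)=3>1 -> COPY to pp2. 3 ppages; refcounts: pp0:2 pp1:3 pp2:1
Op 4: write(P0, v1, 125). refcount(pp1)=3>1 -> COPY to pp3. 4 ppages; refcounts: pp0:2 pp1:2 pp2:1 pp3:1
Op 5: write(P1, v0, 132). refcount(pp0)=2>1 -> COPY to pp4. 5 ppages; refcounts: pp0:1 pp1:2 pp2:1 pp3:1 pp4:1
Op 6: write(P1, v0, 159). refcount(pp4)=1 -> write in place. 5 ppages; refcounts: pp0:1 pp1:2 pp2:1 pp3:1 pp4:1
Op 7: fork(P2) -> P3. 5 ppages; refcounts: pp0:1 pp1:3 pp2:2 pp3:1 pp4:1

yes yes yes no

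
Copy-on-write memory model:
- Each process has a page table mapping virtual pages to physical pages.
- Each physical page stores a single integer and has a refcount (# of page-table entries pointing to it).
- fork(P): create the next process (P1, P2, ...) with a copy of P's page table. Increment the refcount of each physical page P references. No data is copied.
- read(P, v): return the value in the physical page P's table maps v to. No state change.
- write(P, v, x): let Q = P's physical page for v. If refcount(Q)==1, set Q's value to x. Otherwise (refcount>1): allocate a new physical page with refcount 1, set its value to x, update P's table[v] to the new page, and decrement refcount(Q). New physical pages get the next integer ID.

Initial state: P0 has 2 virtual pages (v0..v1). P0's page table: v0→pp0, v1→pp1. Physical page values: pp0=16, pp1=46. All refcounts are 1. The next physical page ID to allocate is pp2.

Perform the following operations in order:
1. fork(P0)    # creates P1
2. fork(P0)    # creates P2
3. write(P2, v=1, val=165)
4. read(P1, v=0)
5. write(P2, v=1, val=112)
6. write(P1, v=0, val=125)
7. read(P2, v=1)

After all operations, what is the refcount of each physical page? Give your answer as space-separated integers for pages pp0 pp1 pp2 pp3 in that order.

Op 1: fork(P0) -> P1. 2 ppages; refcounts: pp0:2 pp1:2
Op 2: fork(P0) -> P2. 2 ppages; refcounts: pp0:3 pp1:3
Op 3: write(P2, v1, 165). refcount(pp1)=3>1 -> COPY to pp2. 3 ppages; refcounts: pp0:3 pp1:2 pp2:1
Op 4: read(P1, v0) -> 16. No state change.
Op 5: write(P2, v1, 112). refcount(pp2)=1 -> write in place. 3 ppages; refcounts: pp0:3 pp1:2 pp2:1
Op 6: write(P1, v0, 125). refcount(pp0)=3>1 -> COPY to pp3. 4 ppages; refcounts: pp0:2 pp1:2 pp2:1 pp3:1
Op 7: read(P2, v1) -> 112. No state change.

Answer: 2 2 1 1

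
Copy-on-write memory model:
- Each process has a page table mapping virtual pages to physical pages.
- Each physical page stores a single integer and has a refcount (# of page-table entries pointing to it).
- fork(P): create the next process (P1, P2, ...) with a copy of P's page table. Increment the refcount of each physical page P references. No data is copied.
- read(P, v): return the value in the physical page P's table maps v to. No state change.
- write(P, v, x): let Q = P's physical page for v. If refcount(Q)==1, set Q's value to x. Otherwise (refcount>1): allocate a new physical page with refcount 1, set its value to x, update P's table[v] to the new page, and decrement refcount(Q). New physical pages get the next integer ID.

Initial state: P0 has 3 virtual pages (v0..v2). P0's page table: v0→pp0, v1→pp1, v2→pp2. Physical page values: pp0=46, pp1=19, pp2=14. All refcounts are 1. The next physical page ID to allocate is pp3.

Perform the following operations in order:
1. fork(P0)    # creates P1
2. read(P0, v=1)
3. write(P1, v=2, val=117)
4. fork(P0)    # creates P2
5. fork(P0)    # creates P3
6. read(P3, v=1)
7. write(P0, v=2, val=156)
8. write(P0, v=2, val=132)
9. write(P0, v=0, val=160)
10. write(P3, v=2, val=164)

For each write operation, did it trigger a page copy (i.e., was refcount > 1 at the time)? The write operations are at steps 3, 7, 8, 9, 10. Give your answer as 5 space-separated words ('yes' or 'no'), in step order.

Op 1: fork(P0) -> P1. 3 ppages; refcounts: pp0:2 pp1:2 pp2:2
Op 2: read(P0, v1) -> 19. No state change.
Op 3: write(P1, v2, 117). refcount(pp2)=2>1 -> COPY to pp3. 4 ppages; refcounts: pp0:2 pp1:2 pp2:1 pp3:1
Op 4: fork(P0) -> P2. 4 ppages; refcounts: pp0:3 pp1:3 pp2:2 pp3:1
Op 5: fork(P0) -> P3. 4 ppages; refcounts: pp0:4 pp1:4 pp2:3 pp3:1
Op 6: read(P3, v1) -> 19. No state change.
Op 7: write(P0, v2, 156). refcount(pp2)=3>1 -> COPY to pp4. 5 ppages; refcounts: pp0:4 pp1:4 pp2:2 pp3:1 pp4:1
Op 8: write(P0, v2, 132). refcount(pp4)=1 -> write in place. 5 ppages; refcounts: pp0:4 pp1:4 pp2:2 pp3:1 pp4:1
Op 9: write(P0, v0, 160). refcount(pp0)=4>1 -> COPY to pp5. 6 ppages; refcounts: pp0:3 pp1:4 pp2:2 pp3:1 pp4:1 pp5:1
Op 10: write(P3, v2, 164). refcount(pp2)=2>1 -> COPY to pp6. 7 ppages; refcounts: pp0:3 pp1:4 pp2:1 pp3:1 pp4:1 pp5:1 pp6:1

yes yes no yes yes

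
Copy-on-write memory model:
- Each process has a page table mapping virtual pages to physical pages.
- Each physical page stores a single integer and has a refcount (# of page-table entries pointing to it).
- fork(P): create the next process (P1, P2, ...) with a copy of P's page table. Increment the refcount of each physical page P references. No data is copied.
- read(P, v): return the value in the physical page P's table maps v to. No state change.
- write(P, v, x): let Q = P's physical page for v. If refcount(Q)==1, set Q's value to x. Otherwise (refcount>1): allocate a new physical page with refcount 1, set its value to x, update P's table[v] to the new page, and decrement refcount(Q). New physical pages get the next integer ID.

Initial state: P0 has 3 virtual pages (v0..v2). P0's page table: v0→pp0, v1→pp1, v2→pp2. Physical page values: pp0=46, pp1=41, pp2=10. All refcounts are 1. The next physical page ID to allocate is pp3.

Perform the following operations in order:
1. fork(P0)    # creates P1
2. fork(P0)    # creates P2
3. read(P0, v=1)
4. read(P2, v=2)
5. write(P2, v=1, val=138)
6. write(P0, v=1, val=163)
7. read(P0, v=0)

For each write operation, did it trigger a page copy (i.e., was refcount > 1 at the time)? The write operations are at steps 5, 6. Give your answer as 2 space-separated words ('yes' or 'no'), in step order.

Op 1: fork(P0) -> P1. 3 ppages; refcounts: pp0:2 pp1:2 pp2:2
Op 2: fork(P0) -> P2. 3 ppages; refcounts: pp0:3 pp1:3 pp2:3
Op 3: read(P0, v1) -> 41. No state change.
Op 4: read(P2, v2) -> 10. No state change.
Op 5: write(P2, v1, 138). refcount(pp1)=3>1 -> COPY to pp3. 4 ppages; refcounts: pp0:3 pp1:2 pp2:3 pp3:1
Op 6: write(P0, v1, 163). refcount(pp1)=2>1 -> COPY to pp4. 5 ppages; refcounts: pp0:3 pp1:1 pp2:3 pp3:1 pp4:1
Op 7: read(P0, v0) -> 46. No state change.

yes yes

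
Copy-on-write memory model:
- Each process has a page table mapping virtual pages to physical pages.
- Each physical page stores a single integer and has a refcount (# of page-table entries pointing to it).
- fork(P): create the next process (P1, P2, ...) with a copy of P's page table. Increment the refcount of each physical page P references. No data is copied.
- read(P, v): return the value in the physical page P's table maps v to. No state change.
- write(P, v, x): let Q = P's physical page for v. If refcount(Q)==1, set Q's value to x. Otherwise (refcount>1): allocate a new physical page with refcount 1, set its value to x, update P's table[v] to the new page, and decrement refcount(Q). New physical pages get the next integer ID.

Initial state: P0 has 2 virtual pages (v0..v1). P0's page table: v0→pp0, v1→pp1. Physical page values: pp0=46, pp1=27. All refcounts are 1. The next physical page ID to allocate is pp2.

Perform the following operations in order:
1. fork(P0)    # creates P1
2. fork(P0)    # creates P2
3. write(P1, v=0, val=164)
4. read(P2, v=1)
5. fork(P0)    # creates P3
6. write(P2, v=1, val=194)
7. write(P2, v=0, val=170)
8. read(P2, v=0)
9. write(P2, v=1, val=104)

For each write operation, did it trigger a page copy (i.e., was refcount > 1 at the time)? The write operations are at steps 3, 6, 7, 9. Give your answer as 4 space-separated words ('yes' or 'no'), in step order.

Op 1: fork(P0) -> P1. 2 ppages; refcounts: pp0:2 pp1:2
Op 2: fork(P0) -> P2. 2 ppages; refcounts: pp0:3 pp1:3
Op 3: write(P1, v0, 164). refcount(pp0)=3>1 -> COPY to pp2. 3 ppages; refcounts: pp0:2 pp1:3 pp2:1
Op 4: read(P2, v1) -> 27. No state change.
Op 5: fork(P0) -> P3. 3 ppages; refcounts: pp0:3 pp1:4 pp2:1
Op 6: write(P2, v1, 194). refcount(pp1)=4>1 -> COPY to pp3. 4 ppages; refcounts: pp0:3 pp1:3 pp2:1 pp3:1
Op 7: write(P2, v0, 170). refcount(pp0)=3>1 -> COPY to pp4. 5 ppages; refcounts: pp0:2 pp1:3 pp2:1 pp3:1 pp4:1
Op 8: read(P2, v0) -> 170. No state change.
Op 9: write(P2, v1, 104). refcount(pp3)=1 -> write in place. 5 ppages; refcounts: pp0:2 pp1:3 pp2:1 pp3:1 pp4:1

yes yes yes no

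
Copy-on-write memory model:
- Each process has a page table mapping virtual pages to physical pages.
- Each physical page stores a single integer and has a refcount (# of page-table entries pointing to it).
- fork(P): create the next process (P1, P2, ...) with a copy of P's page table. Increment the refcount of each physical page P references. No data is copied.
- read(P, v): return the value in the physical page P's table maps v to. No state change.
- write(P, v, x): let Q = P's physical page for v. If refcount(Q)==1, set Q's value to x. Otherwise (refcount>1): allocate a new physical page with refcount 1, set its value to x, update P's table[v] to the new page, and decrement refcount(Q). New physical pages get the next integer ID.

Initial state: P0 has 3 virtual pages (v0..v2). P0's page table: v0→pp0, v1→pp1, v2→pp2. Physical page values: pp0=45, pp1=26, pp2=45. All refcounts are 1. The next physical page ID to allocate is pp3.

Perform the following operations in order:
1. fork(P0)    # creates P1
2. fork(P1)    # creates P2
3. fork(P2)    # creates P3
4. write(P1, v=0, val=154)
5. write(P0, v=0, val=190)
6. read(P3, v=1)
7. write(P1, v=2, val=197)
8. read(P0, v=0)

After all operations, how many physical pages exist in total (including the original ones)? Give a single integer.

Answer: 6

Derivation:
Op 1: fork(P0) -> P1. 3 ppages; refcounts: pp0:2 pp1:2 pp2:2
Op 2: fork(P1) -> P2. 3 ppages; refcounts: pp0:3 pp1:3 pp2:3
Op 3: fork(P2) -> P3. 3 ppages; refcounts: pp0:4 pp1:4 pp2:4
Op 4: write(P1, v0, 154). refcount(pp0)=4>1 -> COPY to pp3. 4 ppages; refcounts: pp0:3 pp1:4 pp2:4 pp3:1
Op 5: write(P0, v0, 190). refcount(pp0)=3>1 -> COPY to pp4. 5 ppages; refcounts: pp0:2 pp1:4 pp2:4 pp3:1 pp4:1
Op 6: read(P3, v1) -> 26. No state change.
Op 7: write(P1, v2, 197). refcount(pp2)=4>1 -> COPY to pp5. 6 ppages; refcounts: pp0:2 pp1:4 pp2:3 pp3:1 pp4:1 pp5:1
Op 8: read(P0, v0) -> 190. No state change.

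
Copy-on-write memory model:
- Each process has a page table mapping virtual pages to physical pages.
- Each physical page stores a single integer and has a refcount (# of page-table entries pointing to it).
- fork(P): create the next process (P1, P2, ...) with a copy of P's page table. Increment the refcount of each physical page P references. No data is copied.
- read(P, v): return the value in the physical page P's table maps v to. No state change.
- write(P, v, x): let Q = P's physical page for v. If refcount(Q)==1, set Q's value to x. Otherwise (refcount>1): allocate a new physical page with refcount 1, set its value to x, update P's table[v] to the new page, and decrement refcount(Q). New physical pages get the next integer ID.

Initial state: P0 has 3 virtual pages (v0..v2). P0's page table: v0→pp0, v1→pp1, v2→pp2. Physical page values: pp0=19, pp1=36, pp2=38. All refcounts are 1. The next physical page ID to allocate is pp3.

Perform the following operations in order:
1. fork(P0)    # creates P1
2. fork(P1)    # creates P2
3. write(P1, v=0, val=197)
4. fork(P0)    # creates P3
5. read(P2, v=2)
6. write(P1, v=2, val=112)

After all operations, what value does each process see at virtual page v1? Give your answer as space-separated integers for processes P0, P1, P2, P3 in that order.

Answer: 36 36 36 36

Derivation:
Op 1: fork(P0) -> P1. 3 ppages; refcounts: pp0:2 pp1:2 pp2:2
Op 2: fork(P1) -> P2. 3 ppages; refcounts: pp0:3 pp1:3 pp2:3
Op 3: write(P1, v0, 197). refcount(pp0)=3>1 -> COPY to pp3. 4 ppages; refcounts: pp0:2 pp1:3 pp2:3 pp3:1
Op 4: fork(P0) -> P3. 4 ppages; refcounts: pp0:3 pp1:4 pp2:4 pp3:1
Op 5: read(P2, v2) -> 38. No state change.
Op 6: write(P1, v2, 112). refcount(pp2)=4>1 -> COPY to pp4. 5 ppages; refcounts: pp0:3 pp1:4 pp2:3 pp3:1 pp4:1
P0: v1 -> pp1 = 36
P1: v1 -> pp1 = 36
P2: v1 -> pp1 = 36
P3: v1 -> pp1 = 36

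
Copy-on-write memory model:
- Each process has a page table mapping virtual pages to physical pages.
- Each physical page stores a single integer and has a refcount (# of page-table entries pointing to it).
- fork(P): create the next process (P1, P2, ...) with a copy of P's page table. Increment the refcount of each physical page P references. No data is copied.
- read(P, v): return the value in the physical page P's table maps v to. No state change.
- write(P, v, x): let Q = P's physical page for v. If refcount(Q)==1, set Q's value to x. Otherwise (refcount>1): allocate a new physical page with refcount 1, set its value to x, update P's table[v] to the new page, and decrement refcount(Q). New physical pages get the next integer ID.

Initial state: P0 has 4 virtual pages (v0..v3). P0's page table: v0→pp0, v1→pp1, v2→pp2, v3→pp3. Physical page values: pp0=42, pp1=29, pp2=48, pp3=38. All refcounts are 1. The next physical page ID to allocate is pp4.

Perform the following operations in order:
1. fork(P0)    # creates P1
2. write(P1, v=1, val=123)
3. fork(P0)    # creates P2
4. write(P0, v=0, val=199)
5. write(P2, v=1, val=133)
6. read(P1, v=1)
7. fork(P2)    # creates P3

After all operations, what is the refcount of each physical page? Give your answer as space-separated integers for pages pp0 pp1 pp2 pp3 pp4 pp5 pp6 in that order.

Answer: 3 1 4 4 1 1 2

Derivation:
Op 1: fork(P0) -> P1. 4 ppages; refcounts: pp0:2 pp1:2 pp2:2 pp3:2
Op 2: write(P1, v1, 123). refcount(pp1)=2>1 -> COPY to pp4. 5 ppages; refcounts: pp0:2 pp1:1 pp2:2 pp3:2 pp4:1
Op 3: fork(P0) -> P2. 5 ppages; refcounts: pp0:3 pp1:2 pp2:3 pp3:3 pp4:1
Op 4: write(P0, v0, 199). refcount(pp0)=3>1 -> COPY to pp5. 6 ppages; refcounts: pp0:2 pp1:2 pp2:3 pp3:3 pp4:1 pp5:1
Op 5: write(P2, v1, 133). refcount(pp1)=2>1 -> COPY to pp6. 7 ppages; refcounts: pp0:2 pp1:1 pp2:3 pp3:3 pp4:1 pp5:1 pp6:1
Op 6: read(P1, v1) -> 123. No state change.
Op 7: fork(P2) -> P3. 7 ppages; refcounts: pp0:3 pp1:1 pp2:4 pp3:4 pp4:1 pp5:1 pp6:2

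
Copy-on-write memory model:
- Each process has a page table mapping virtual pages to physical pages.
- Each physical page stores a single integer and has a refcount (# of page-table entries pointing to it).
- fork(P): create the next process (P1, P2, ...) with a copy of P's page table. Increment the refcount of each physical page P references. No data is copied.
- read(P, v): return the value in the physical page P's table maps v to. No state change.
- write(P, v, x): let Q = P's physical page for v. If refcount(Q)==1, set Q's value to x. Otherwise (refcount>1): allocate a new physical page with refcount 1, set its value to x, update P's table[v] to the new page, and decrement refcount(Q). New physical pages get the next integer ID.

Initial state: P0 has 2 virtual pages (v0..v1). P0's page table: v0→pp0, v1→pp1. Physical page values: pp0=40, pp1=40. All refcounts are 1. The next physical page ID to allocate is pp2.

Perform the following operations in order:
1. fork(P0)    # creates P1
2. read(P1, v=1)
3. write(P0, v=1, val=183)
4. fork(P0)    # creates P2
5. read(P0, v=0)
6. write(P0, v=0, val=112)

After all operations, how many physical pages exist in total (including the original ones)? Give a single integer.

Answer: 4

Derivation:
Op 1: fork(P0) -> P1. 2 ppages; refcounts: pp0:2 pp1:2
Op 2: read(P1, v1) -> 40. No state change.
Op 3: write(P0, v1, 183). refcount(pp1)=2>1 -> COPY to pp2. 3 ppages; refcounts: pp0:2 pp1:1 pp2:1
Op 4: fork(P0) -> P2. 3 ppages; refcounts: pp0:3 pp1:1 pp2:2
Op 5: read(P0, v0) -> 40. No state change.
Op 6: write(P0, v0, 112). refcount(pp0)=3>1 -> COPY to pp3. 4 ppages; refcounts: pp0:2 pp1:1 pp2:2 pp3:1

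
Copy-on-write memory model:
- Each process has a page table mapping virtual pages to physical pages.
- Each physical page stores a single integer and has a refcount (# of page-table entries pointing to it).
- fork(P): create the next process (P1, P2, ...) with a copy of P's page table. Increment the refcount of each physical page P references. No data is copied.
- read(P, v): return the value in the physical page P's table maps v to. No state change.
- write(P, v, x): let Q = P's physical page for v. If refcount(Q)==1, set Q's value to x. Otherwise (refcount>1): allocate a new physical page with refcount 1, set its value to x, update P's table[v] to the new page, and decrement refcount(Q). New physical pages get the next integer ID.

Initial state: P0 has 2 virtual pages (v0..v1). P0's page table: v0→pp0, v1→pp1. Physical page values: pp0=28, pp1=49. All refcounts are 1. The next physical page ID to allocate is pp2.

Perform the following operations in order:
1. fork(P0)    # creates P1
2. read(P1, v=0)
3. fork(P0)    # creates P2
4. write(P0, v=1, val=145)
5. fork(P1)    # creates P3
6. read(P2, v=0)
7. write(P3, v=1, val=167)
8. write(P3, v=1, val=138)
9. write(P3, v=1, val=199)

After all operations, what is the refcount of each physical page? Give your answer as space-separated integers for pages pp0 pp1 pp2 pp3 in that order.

Answer: 4 2 1 1

Derivation:
Op 1: fork(P0) -> P1. 2 ppages; refcounts: pp0:2 pp1:2
Op 2: read(P1, v0) -> 28. No state change.
Op 3: fork(P0) -> P2. 2 ppages; refcounts: pp0:3 pp1:3
Op 4: write(P0, v1, 145). refcount(pp1)=3>1 -> COPY to pp2. 3 ppages; refcounts: pp0:3 pp1:2 pp2:1
Op 5: fork(P1) -> P3. 3 ppages; refcounts: pp0:4 pp1:3 pp2:1
Op 6: read(P2, v0) -> 28. No state change.
Op 7: write(P3, v1, 167). refcount(pp1)=3>1 -> COPY to pp3. 4 ppages; refcounts: pp0:4 pp1:2 pp2:1 pp3:1
Op 8: write(P3, v1, 138). refcount(pp3)=1 -> write in place. 4 ppages; refcounts: pp0:4 pp1:2 pp2:1 pp3:1
Op 9: write(P3, v1, 199). refcount(pp3)=1 -> write in place. 4 ppages; refcounts: pp0:4 pp1:2 pp2:1 pp3:1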